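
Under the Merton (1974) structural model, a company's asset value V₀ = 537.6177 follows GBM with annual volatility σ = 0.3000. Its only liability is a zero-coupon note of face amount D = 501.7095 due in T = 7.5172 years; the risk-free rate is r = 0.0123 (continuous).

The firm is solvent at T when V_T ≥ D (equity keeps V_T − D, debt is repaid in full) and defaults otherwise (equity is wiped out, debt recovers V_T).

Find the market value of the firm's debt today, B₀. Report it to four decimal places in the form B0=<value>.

d₁ = [ln(V₀/D) + (r + σ²/2)T] / (σ√T)
   = [ln(537.6177/501.7095) + (0.0123 + 0.5·0.3000²)·7.5172] / (0.3000·√7.5172)
   = [0.069126 + 0.430736] / 0.822525 = 0.607716
d₂ = d₁ − σ√T = 0.607716 − 0.822525 = -0.214809
N(d₁) = 0.728312,  N(d₂) = 0.414958,  e^(−rT) = 0.911684
E₀ = V₀·N(d₁) − D·e^(−rT)·N(d₂)
   = 537.6177·0.728312 − 501.7095·0.911684·0.414958 = 201.751417
B₀ = V₀ − E₀ = 537.6177 − 201.751417 = 335.866283

B0=335.8663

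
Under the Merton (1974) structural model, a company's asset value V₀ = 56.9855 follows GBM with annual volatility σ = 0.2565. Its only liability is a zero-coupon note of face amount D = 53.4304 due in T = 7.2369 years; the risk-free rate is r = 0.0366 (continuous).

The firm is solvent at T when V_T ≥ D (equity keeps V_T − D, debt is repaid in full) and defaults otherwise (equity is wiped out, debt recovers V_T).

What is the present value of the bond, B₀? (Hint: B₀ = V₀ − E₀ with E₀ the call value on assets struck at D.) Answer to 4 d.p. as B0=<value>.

B0=34.3637

d₁ = [ln(V₀/D) + (r + σ²/2)T] / (σ√T)
   = [ln(56.9855/53.4304) + (0.0366 + 0.5·0.2565²)·7.2369] / (0.2565·√7.2369)
   = [0.064417 + 0.502937] / 0.690023 = 0.822224
d₂ = d₁ − σ√T = 0.822224 − 0.690023 = 0.132201
N(d₁) = 0.794525,  N(d₂) = 0.552587,  e^(−rT) = 0.767305
E₀ = V₀·N(d₁) − D·e^(−rT)·N(d₂)
   = 56.9855·0.794525 − 53.4304·0.767305·0.552587 = 22.621763
B₀ = V₀ − E₀ = 56.9855 − 22.621763 = 34.363737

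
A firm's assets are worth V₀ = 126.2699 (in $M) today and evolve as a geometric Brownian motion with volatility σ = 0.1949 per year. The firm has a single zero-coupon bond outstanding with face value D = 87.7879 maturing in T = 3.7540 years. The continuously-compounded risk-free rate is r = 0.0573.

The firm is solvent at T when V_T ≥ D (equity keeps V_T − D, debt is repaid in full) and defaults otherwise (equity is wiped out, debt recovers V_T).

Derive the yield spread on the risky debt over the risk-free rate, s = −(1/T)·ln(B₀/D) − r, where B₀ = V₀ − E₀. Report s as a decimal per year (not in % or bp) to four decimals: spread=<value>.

d₁ = [ln(V₀/D) + (r + σ²/2)T] / (σ√T)
   = [ln(126.2699/87.7879) + (0.0573 + 0.5·0.1949²)·3.7540] / (0.1949·√3.7540)
   = [0.363498 + 0.286404] / 0.377623 = 1.721032
d₂ = d₁ − σ√T = 1.721032 − 0.377623 = 1.343408
N(d₁) = 0.957377,  N(d₂) = 0.910430,  e^(−rT) = 0.806457
E₀ = V₀·N(d₁) − D·e^(−rT)·N(d₂)
   = 126.2699·0.957377 − 87.7879·0.806457·0.910430 = 56.432054
B₀ = V₀ − E₀ = 126.2699 − 56.432054 = 69.837846
spread = −(1/T)·ln(B₀/D) − r = −(1/3.7540)·ln(69.837846/87.7879) − 0.0573 = 0.00363437

spread=0.0036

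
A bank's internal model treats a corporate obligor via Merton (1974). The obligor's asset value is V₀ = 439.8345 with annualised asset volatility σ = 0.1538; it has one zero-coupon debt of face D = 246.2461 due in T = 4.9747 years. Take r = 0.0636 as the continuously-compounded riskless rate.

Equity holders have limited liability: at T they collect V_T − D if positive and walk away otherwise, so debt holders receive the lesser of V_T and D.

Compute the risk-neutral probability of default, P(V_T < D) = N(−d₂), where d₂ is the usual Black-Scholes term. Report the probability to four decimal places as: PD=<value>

PD=0.0073

d₁ = [ln(V₀/D) + (r + σ²/2)T] / (σ√T)
   = [ln(439.8345/246.2461) + (0.0636 + 0.5·0.1538²)·4.9747] / (0.1538·√4.9747)
   = [0.580067 + 0.375228] / 0.343036 = 2.784823
d₂ = d₁ − σ√T = 2.784823 − 0.343036 = 2.441787
risk-neutral PD = N(−d₂) = N(-2.441787) = 0.007307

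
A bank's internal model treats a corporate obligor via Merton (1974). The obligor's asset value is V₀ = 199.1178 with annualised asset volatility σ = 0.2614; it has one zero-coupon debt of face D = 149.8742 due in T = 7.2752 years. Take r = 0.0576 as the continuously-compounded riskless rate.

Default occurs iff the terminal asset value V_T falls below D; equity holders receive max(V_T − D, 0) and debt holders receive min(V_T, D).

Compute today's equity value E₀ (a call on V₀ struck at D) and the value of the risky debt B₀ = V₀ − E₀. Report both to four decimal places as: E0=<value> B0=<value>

E0=108.5032 B0=90.6146

d₁ = [ln(V₀/D) + (r + σ²/2)T] / (σ√T)
   = [ln(199.1178/149.8742) + (0.0576 + 0.5·0.2614²)·7.2752] / (0.2614·√7.2752)
   = [0.284100 + 0.667609] / 0.705063 = 1.349821
d₂ = d₁ − σ√T = 1.349821 − 0.705063 = 0.644758
N(d₁) = 0.911463,  N(d₂) = 0.740458,  e^(−rT) = 0.657670
E₀ = V₀·N(d₁) − D·e^(−rT)·N(d₂)
   = 199.1178·0.911463 − 149.8742·0.657670·0.740458 = 108.503249
B₀ = V₀ − E₀ = 199.1178 − 108.503249 = 90.614551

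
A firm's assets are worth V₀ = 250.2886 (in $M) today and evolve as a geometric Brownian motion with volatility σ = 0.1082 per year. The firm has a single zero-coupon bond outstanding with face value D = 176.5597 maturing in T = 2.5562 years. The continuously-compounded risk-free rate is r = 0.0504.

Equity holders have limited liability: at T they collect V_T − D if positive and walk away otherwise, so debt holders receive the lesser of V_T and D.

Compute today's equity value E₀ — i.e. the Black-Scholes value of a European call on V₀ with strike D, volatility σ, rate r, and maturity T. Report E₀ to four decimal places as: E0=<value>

E0=95.1006

d₁ = [ln(V₀/D) + (r + σ²/2)T] / (σ√T)
   = [ln(250.2886/176.5597) + (0.0504 + 0.5·0.1082²)·2.5562] / (0.1082·√2.5562)
   = [0.348956 + 0.143796] / 0.172991 = 2.848413
d₂ = d₁ − σ√T = 2.848413 − 0.172991 = 2.675421
N(d₁) = 0.997803,  N(d₂) = 0.996268,  e^(−rT) = 0.879121
E₀ = V₀·N(d₁) − D·e^(−rT)·N(d₂)
   = 250.2886·0.997803 − 176.5597·0.879121·0.996268 = 95.100598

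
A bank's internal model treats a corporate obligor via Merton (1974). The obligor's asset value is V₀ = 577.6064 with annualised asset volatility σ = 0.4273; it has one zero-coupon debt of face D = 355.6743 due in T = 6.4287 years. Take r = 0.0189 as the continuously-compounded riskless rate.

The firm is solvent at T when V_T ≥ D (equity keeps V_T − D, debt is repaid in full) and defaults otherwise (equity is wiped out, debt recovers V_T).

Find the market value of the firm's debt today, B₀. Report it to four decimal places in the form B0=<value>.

B0=237.9361

d₁ = [ln(V₀/D) + (r + σ²/2)T] / (σ√T)
   = [ln(577.6064/355.6743) + (0.0189 + 0.5·0.4273²)·6.4287] / (0.4273·√6.4287)
   = [0.484877 + 0.708395] / 1.083414 = 1.101400
d₂ = d₁ − σ√T = 1.101400 − 1.083414 = 0.017986
N(d₁) = 0.864639,  N(d₂) = 0.507175,  e^(−rT) = 0.885589
E₀ = V₀·N(d₁) − D·e^(−rT)·N(d₂)
   = 577.6064·0.864639 − 355.6743·0.885589·0.507175 = 339.670261
B₀ = V₀ − E₀ = 577.6064 − 339.670261 = 237.936139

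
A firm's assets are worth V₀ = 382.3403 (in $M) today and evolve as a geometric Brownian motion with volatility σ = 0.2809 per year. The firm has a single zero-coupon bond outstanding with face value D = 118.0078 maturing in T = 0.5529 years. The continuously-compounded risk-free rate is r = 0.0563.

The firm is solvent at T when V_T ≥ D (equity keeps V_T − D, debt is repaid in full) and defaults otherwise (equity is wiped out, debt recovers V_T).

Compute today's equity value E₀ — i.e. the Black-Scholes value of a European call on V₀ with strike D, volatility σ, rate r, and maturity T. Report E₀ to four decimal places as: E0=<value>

E0=267.9493

d₁ = [ln(V₀/D) + (r + σ²/2)T] / (σ√T)
   = [ln(382.3403/118.0078) + (0.0563 + 0.5·0.2809²)·0.5529] / (0.2809·√0.5529)
   = [1.175560 + 0.052942] / 0.208870 = 5.881672
d₂ = d₁ − σ√T = 5.881672 − 0.208870 = 5.672802
N(d₁) = 1.000000,  N(d₂) = 1.000000,  e^(−rT) = 0.969351
E₀ = V₀·N(d₁) − D·e^(−rT)·N(d₂)
   = 382.3403·1.000000 − 118.0078·0.969351·1.000000 = 267.949294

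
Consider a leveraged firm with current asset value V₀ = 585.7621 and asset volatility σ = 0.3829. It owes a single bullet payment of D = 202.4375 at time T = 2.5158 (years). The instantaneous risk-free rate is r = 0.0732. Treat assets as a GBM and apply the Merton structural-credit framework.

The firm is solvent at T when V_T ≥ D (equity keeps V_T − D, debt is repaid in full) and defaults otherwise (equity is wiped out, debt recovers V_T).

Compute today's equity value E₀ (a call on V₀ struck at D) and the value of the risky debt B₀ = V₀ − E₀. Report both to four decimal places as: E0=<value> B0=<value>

d₁ = [ln(V₀/D) + (r + σ²/2)T] / (σ√T)
   = [ln(585.7621/202.4375) + (0.0732 + 0.5·0.3829²)·2.5158] / (0.3829·√2.5158)
   = [1.062483 + 0.368580] / 0.607328 = 2.356326
d₂ = d₁ − σ√T = 2.356326 − 0.607328 = 1.748997
N(d₁) = 0.990772,  N(d₂) = 0.959854,  e^(−rT) = 0.831806
E₀ = V₀·N(d₁) − D·e^(−rT)·N(d₂)
   = 585.7621·0.990772 − 202.4375·0.831806·0.959854 = 418.727919
B₀ = V₀ − E₀ = 585.7621 − 418.727919 = 167.034181

E0=418.7279 B0=167.0342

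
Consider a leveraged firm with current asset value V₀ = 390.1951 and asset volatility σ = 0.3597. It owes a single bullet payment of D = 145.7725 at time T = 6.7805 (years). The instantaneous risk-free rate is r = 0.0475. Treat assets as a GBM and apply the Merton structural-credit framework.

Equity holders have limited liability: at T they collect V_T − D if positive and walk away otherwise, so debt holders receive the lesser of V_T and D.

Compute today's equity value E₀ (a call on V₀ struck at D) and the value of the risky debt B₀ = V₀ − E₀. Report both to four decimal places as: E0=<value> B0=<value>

d₁ = [ln(V₀/D) + (r + σ²/2)T] / (σ√T)
   = [ln(390.1951/145.7725) + (0.0475 + 0.5·0.3597²)·6.7805] / (0.3597·√6.7805)
   = [0.984600 + 0.760718] / 0.936637 = 1.863388
d₂ = d₁ − σ√T = 1.863388 − 0.936637 = 0.926751
N(d₁) = 0.968796,  N(d₂) = 0.822972,  e^(−rT) = 0.724645
E₀ = V₀·N(d₁) − D·e^(−rT)·N(d₂)
   = 390.1951·0.968796 − 145.7725·0.724645·0.822972 = 291.086273
B₀ = V₀ − E₀ = 390.1951 − 291.086273 = 99.108827

E0=291.0863 B0=99.1088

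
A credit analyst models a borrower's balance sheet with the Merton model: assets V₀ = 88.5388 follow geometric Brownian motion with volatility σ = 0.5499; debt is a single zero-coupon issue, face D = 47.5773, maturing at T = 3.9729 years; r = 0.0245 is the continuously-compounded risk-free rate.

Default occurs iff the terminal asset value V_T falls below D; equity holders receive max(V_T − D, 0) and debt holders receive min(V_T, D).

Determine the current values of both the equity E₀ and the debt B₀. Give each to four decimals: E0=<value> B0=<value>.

d₁ = [ln(V₀/D) + (r + σ²/2)T] / (σ√T)
   = [ln(88.5388/47.5773) + (0.0245 + 0.5·0.5499²)·3.9729] / (0.5499·√3.9729)
   = [0.621085 + 0.698019] / 1.096068 = 1.203487
d₂ = d₁ − σ√T = 1.203487 − 1.096068 = 0.107419
N(d₁) = 0.885606,  N(d₂) = 0.542772,  e^(−rT) = 0.907251
E₀ = V₀·N(d₁) − D·e^(−rT)·N(d₂)
   = 88.5388·0.885606 − 47.5773·0.907251·0.542772 = 54.981998
B₀ = V₀ − E₀ = 88.5388 − 54.981998 = 33.556802

E0=54.9820 B0=33.5568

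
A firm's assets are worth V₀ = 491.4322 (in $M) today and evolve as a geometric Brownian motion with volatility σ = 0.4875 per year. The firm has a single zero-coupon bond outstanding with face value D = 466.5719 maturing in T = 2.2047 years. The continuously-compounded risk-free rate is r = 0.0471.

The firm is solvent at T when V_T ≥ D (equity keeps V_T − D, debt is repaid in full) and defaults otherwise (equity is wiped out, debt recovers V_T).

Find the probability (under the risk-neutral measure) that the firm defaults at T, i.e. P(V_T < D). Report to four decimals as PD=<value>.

PD=0.5583

d₁ = [ln(V₀/D) + (r + σ²/2)T] / (σ√T)
   = [ln(491.4322/466.5719) + (0.0471 + 0.5·0.4875²)·2.2047] / (0.4875·√2.2047)
   = [0.051912 + 0.365822] / 0.723851 = 0.577099
d₂ = d₁ − σ√T = 0.577099 − 0.723851 = -0.146753
risk-neutral PD = N(−d₂) = N(0.146753) = 0.558336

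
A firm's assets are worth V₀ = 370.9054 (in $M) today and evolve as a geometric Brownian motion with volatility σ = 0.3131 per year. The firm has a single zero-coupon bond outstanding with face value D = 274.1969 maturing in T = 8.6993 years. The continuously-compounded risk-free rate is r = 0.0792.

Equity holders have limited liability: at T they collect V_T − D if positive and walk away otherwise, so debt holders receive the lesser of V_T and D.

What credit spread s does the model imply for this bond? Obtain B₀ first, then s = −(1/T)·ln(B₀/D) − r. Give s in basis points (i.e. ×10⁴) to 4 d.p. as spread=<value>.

d₁ = [ln(V₀/D) + (r + σ²/2)T] / (σ√T)
   = [ln(370.9054/274.1969) + (0.0792 + 0.5·0.3131²)·8.6993] / (0.3131·√8.6993)
   = [0.302101 + 1.115388] / 0.923475 = 1.534950
d₂ = d₁ − σ√T = 1.534950 − 0.923475 = 0.611475
N(d₁) = 0.937602,  N(d₂) = 0.729557,  e^(−rT) = 0.502086
E₀ = V₀·N(d₁) − D·e^(−rT)·N(d₂)
   = 370.9054·0.937602 − 274.1969·0.502086·0.729557 = 247.323223
B₀ = V₀ − E₀ = 370.9054 − 247.323223 = 123.582177
spread = −(1/T)·ln(B₀/D) − r = −(1/8.6993)·ln(123.582177/274.1969) − 0.0792 = 0.01240968
in basis points: 0.01240968 × 10⁴ = 124.0968 bp

spread=124.0968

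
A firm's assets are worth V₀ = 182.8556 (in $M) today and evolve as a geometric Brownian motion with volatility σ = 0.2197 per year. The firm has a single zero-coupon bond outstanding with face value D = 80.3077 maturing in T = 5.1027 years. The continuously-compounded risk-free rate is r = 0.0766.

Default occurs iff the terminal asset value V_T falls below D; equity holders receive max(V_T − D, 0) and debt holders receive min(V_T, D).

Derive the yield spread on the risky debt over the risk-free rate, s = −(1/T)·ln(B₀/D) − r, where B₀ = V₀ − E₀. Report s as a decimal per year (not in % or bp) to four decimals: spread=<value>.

d₁ = [ln(V₀/D) + (r + σ²/2)T] / (σ√T)
   = [ln(182.8556/80.3077) + (0.0766 + 0.5·0.2197²)·5.1027] / (0.2197·√5.1027)
   = [0.822831 + 0.514016] / 0.496284 = 2.693715
d₂ = d₁ − σ√T = 2.693715 − 0.496284 = 2.197431
N(d₁) = 0.996467,  N(d₂) = 0.986005,  e^(−rT) = 0.676470
E₀ = V₀·N(d₁) − D·e^(−rT)·N(d₂)
   = 182.8556·0.996467 − 80.3077·0.676470·0.986005 = 128.644077
B₀ = V₀ − E₀ = 182.8556 − 128.644077 = 54.211523
spread = −(1/T)·ln(B₀/D) − r = −(1/5.1027)·ln(54.211523/80.3077) − 0.0766 = 0.00041257

spread=0.0004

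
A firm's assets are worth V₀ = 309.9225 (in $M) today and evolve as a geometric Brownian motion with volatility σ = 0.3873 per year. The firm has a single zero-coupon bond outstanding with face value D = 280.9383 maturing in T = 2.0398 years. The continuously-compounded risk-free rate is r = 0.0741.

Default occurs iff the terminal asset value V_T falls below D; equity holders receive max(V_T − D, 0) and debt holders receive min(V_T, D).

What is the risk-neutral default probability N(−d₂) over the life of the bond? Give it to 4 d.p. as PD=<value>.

PD=0.4309

d₁ = [ln(V₀/D) + (r + σ²/2)T] / (σ√T)
   = [ln(309.9225/280.9383) + (0.0741 + 0.5·0.3873²)·2.0398] / (0.3873·√2.0398)
   = [0.098187 + 0.304135] / 0.553148 = 0.727333
d₂ = d₁ − σ√T = 0.727333 − 0.553148 = 0.174185
risk-neutral PD = N(−d₂) = N(-0.174185) = 0.430860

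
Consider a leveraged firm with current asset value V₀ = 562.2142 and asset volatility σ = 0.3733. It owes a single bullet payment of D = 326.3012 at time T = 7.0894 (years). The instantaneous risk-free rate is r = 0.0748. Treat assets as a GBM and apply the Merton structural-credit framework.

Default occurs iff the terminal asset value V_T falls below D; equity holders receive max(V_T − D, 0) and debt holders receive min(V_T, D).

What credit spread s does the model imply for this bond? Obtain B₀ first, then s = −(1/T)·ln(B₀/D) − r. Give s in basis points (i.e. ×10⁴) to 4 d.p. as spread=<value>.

spread=167.3332

d₁ = [ln(V₀/D) + (r + σ²/2)T] / (σ√T)
   = [ln(562.2142/326.3012) + (0.0748 + 0.5·0.3733²)·7.0894] / (0.3733·√7.0894)
   = [0.544062 + 1.024251] / 0.993946 = 1.577866
d₂ = d₁ − σ√T = 1.577866 − 0.993946 = 0.583920
N(d₁) = 0.942702,  N(d₂) = 0.720363,  e^(−rT) = 0.588436
E₀ = V₀·N(d₁) − D·e^(−rT)·N(d₂)
   = 562.2142·0.942702 − 326.3012·0.588436·0.720363 = 391.685338
B₀ = V₀ − E₀ = 562.2142 − 391.685338 = 170.528862
spread = −(1/T)·ln(B₀/D) − r = −(1/7.0894)·ln(170.528862/326.3012) − 0.0748 = 0.01673332
in basis points: 0.01673332 × 10⁴ = 167.3332 bp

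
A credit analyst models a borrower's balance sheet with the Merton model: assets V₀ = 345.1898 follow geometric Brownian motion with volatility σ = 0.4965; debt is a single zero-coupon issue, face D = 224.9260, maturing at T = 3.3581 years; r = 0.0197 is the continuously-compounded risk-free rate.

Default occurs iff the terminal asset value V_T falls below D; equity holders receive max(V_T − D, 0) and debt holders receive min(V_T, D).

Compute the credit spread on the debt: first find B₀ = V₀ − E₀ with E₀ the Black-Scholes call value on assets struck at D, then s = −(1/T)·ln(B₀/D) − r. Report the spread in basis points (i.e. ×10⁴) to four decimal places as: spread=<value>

d₁ = [ln(V₀/D) + (r + σ²/2)T] / (σ√T)
   = [ln(345.1898/224.9260) + (0.0197 + 0.5·0.4965²)·3.3581] / (0.4965·√3.3581)
   = [0.428323 + 0.480061] / 0.909842 = 0.998397
d₂ = d₁ − σ√T = 0.998397 − 0.909842 = 0.088555
N(d₁) = 0.840957,  N(d₂) = 0.535282,  e^(−rT) = 0.935986
E₀ = V₀·N(d₁) − D·e^(−rT)·N(d₂)
   = 345.1898·0.840957 − 224.9260·0.935986·0.535282 = 177.597946
B₀ = V₀ − E₀ = 345.1898 − 177.597946 = 167.591854
spread = −(1/T)·ln(B₀/D) − r = −(1/3.3581)·ln(167.591854/224.9260) − 0.0197 = 0.06792094
in basis points: 0.06792094 × 10⁴ = 679.2094 bp

spread=679.2094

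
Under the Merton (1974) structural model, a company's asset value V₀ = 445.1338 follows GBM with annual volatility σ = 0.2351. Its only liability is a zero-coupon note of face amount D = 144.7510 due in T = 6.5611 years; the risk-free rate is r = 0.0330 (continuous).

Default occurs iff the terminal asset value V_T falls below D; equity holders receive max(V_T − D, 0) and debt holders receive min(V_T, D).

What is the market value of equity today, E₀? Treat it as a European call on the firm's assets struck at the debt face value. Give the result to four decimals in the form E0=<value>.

E0=329.1648

d₁ = [ln(V₀/D) + (r + σ²/2)T] / (σ√T)
   = [ln(445.1338/144.7510) + (0.0330 + 0.5·0.2351²)·6.5611] / (0.2351·√6.5611)
   = [1.123360 + 0.397839] / 0.602200 = 2.526068
d₂ = d₁ − σ√T = 2.526068 − 0.602200 = 1.923868
N(d₁) = 0.994233,  N(d₂) = 0.972814,  e^(−rT) = 0.805319
E₀ = V₀·N(d₁) − D·e^(−rT)·N(d₂)
   = 445.1338·0.994233 − 144.7510·0.805319·0.972814 = 329.164809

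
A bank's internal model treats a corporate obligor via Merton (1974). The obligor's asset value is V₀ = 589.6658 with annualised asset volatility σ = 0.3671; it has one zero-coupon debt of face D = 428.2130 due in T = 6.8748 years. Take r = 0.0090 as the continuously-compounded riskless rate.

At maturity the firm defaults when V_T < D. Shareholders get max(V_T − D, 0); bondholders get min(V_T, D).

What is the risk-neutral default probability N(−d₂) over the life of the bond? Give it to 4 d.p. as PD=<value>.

PD=0.5337

d₁ = [ln(V₀/D) + (r + σ²/2)T] / (σ√T)
   = [ln(589.6658/428.2130) + (0.0090 + 0.5·0.3671²)·6.8748] / (0.3671·√6.8748)
   = [0.319935 + 0.525106] / 0.962530 = 0.877937
d₂ = d₁ − σ√T = 0.877937 − 0.962530 = -0.084594
risk-neutral PD = N(−d₂) = N(0.084594) = 0.533708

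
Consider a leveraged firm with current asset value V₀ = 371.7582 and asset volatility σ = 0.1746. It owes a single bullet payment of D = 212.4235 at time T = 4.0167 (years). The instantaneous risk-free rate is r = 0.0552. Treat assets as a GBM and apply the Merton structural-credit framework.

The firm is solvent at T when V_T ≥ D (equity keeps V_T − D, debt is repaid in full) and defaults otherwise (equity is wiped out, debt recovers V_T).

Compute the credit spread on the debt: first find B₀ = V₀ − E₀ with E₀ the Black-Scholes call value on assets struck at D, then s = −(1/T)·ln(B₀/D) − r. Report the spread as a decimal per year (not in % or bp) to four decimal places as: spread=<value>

spread=0.0006

d₁ = [ln(V₀/D) + (r + σ²/2)T] / (σ√T)
   = [ln(371.7582/212.4235) + (0.0552 + 0.5·0.1746²)·4.0167] / (0.1746·√4.0167)
   = [0.559662 + 0.282947] / 0.349928 = 2.407947
d₂ = d₁ − σ√T = 2.407947 − 0.349928 = 2.058018
N(d₁) = 0.991979,  N(d₂) = 0.980206,  e^(−rT) = 0.801138
E₀ = V₀·N(d₁) − D·e^(−rT)·N(d₂)
   = 371.7582·0.991979 − 212.4235·0.801138·0.980206 = 201.964239
B₀ = V₀ − E₀ = 371.7582 − 201.964239 = 169.793961
spread = −(1/T)·ln(B₀/D) − r = −(1/4.0167)·ln(169.793961/212.4235) − 0.0552 = 0.00056623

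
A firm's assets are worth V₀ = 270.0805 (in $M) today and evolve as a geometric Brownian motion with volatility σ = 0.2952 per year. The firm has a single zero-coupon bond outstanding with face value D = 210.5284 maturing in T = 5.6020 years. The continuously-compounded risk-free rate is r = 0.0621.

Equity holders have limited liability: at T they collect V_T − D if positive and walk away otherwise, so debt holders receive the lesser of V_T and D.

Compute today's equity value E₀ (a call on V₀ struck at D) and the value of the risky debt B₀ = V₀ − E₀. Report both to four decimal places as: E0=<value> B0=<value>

E0=136.1340 B0=133.9465

d₁ = [ln(V₀/D) + (r + σ²/2)T] / (σ√T)
   = [ln(270.0805/210.5284) + (0.0621 + 0.5·0.2952²)·5.6020] / (0.2952·√5.6020)
   = [0.249100 + 0.591972] / 0.698695 = 1.203774
d₂ = d₁ − σ√T = 1.203774 − 0.698695 = 0.505079
N(d₁) = 0.885662,  N(d₂) = 0.693248,  e^(−rT) = 0.706181
E₀ = V₀·N(d₁) − D·e^(−rT)·N(d₂)
   = 270.0805·0.885662 − 210.5284·0.706181·0.693248 = 136.133953
B₀ = V₀ − E₀ = 270.0805 − 136.133953 = 133.946547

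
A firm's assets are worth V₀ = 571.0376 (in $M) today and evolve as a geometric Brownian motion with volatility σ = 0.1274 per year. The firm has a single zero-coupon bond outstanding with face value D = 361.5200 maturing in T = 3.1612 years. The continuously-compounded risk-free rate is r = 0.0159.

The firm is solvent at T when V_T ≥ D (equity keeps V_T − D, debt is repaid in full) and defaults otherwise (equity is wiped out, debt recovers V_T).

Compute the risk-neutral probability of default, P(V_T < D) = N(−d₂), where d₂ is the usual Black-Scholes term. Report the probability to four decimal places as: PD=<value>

d₁ = [ln(V₀/D) + (r + σ²/2)T] / (σ√T)
   = [ln(571.0376/361.5200) + (0.0159 + 0.5·0.1274²)·3.1612] / (0.1274·√3.1612)
   = [0.457138 + 0.075917] / 0.226514 = 2.353297
d₂ = d₁ − σ√T = 2.353297 − 0.226514 = 2.126783
risk-neutral PD = N(−d₂) = N(-2.126783) = 0.016719

PD=0.0167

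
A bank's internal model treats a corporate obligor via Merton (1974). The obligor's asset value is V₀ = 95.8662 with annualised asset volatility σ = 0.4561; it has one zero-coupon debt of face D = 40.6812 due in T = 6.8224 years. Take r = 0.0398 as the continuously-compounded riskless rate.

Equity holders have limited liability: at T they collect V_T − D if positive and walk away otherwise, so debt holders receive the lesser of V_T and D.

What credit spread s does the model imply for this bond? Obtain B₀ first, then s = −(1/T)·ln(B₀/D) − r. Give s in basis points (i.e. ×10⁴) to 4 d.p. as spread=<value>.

d₁ = [ln(V₀/D) + (r + σ²/2)T] / (σ√T)
   = [ln(95.8662/40.6812) + (0.0398 + 0.5·0.4561²)·6.8224] / (0.4561·√6.8224)
   = [0.857187 + 0.981154] / 1.191321 = 1.543112
d₂ = d₁ − σ√T = 1.543112 − 1.191321 = 0.351792
N(d₁) = 0.938598,  N(d₂) = 0.637503,  e^(−rT) = 0.762211
E₀ = V₀·N(d₁) − D·e^(−rT)·N(d₂)
   = 95.8662·0.938598 − 40.6812·0.762211·0.637503 = 70.212372
B₀ = V₀ − E₀ = 95.8662 − 70.212372 = 25.653828
spread = −(1/T)·ln(B₀/D) − r = −(1/6.8224)·ln(25.653828/40.6812) − 0.0398 = 0.02778227
in basis points: 0.02778227 × 10⁴ = 277.8227 bp

spread=277.8227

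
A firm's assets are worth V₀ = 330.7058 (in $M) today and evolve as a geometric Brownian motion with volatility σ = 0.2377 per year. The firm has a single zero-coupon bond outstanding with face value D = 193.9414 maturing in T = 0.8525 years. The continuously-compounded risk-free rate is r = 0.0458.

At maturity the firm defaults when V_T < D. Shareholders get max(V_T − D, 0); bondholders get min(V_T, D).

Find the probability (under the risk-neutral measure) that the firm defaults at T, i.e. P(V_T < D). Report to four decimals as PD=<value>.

d₁ = [ln(V₀/D) + (r + σ²/2)T] / (σ√T)
   = [ln(330.7058/193.9414) + (0.0458 + 0.5·0.2377²)·0.8525] / (0.2377·√0.8525)
   = [0.533673 + 0.063128] / 0.219471 = 2.719277
d₂ = d₁ − σ√T = 2.719277 − 0.219471 = 2.499806
risk-neutral PD = N(−d₂) = N(-2.499806) = 0.006213

PD=0.0062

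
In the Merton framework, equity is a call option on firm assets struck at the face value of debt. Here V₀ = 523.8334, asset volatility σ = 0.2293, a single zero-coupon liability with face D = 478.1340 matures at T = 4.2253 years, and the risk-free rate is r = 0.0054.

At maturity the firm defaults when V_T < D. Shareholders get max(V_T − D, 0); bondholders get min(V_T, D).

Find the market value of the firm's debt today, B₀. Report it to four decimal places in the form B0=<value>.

B0=400.6177

d₁ = [ln(V₀/D) + (r + σ²/2)T] / (σ√T)
   = [ln(523.8334/478.1340) + (0.0054 + 0.5·0.2293²)·4.2253] / (0.2293·√4.2253)
   = [0.091283 + 0.133897] / 0.471338 = 0.477744
d₂ = d₁ − σ√T = 0.477744 − 0.471338 = 0.006406
N(d₁) = 0.683584,  N(d₂) = 0.502556,  e^(−rT) = 0.977442
E₀ = V₀·N(d₁) − D·e^(−rT)·N(d₂)
   = 523.8334·0.683584 − 478.1340·0.977442·0.502556 = 123.215680
B₀ = V₀ − E₀ = 523.8334 − 123.215680 = 400.617720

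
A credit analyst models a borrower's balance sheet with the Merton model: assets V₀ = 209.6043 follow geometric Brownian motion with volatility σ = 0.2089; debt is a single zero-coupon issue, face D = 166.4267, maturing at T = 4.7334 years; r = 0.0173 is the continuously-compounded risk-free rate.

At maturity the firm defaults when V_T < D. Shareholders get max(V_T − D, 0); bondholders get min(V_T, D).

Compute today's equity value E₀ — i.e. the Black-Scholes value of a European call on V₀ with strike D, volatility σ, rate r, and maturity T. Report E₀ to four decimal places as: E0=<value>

d₁ = [ln(V₀/D) + (r + σ²/2)T] / (σ√T)
   = [ln(209.6043/166.4267) + (0.0173 + 0.5·0.2089²)·4.7334] / (0.2089·√4.7334)
   = [0.230666 + 0.185169] / 0.454491 = 0.914948
d₂ = d₁ − σ√T = 0.914948 − 0.454491 = 0.460457
N(d₁) = 0.819890,  N(d₂) = 0.677406,  e^(−rT) = 0.921375
E₀ = V₀·N(d₁) − D·e^(−rT)·N(d₂)
   = 209.6043·0.819890 − 166.4267·0.921375·0.677406 = 67.978165

E0=67.9782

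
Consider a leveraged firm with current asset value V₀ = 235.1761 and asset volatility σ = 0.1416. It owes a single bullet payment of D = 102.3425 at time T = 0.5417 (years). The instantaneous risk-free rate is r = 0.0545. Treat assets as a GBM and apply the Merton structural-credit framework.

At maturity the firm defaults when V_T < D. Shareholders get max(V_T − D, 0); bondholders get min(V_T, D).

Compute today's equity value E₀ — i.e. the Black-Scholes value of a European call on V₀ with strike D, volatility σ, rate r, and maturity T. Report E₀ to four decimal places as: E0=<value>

E0=135.8109

d₁ = [ln(V₀/D) + (r + σ²/2)T] / (σ√T)
   = [ln(235.1761/102.3425) + (0.0545 + 0.5·0.1416²)·0.5417] / (0.1416·√0.5417)
   = [0.832010 + 0.034953] / 0.104218 = 8.318746
d₂ = d₁ − σ√T = 8.318746 − 0.104218 = 8.214528
N(d₁) = 1.000000,  N(d₂) = 1.000000,  e^(−rT) = 0.970909
E₀ = V₀·N(d₁) − D·e^(−rT)·N(d₂)
   = 235.1761·1.000000 − 102.3425·0.970909·1.000000 = 135.810857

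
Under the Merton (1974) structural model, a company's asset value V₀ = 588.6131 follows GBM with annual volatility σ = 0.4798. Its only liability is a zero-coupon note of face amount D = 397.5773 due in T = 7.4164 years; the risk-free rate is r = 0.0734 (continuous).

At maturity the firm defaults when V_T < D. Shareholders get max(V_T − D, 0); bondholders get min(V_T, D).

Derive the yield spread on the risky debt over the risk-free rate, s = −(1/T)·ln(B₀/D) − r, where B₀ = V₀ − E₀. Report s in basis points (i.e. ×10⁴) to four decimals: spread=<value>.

spread=400.4959

d₁ = [ln(V₀/D) + (r + σ²/2)T] / (σ√T)
   = [ln(588.6131/397.5773) + (0.0734 + 0.5·0.4798²)·7.4164] / (0.4798·√7.4164)
   = [0.392380 + 1.398021] / 1.306643 = 1.370230
d₂ = d₁ − σ√T = 1.370230 − 1.306643 = 0.063587
N(d₁) = 0.914692,  N(d₂) = 0.525351,  e^(−rT) = 0.580211
E₀ = V₀·N(d₁) − D·e^(−rT)·N(d₂)
   = 588.6131·0.914692 − 397.5773·0.580211·0.525351 = 417.212783
B₀ = V₀ − E₀ = 588.6131 − 417.212783 = 171.400317
spread = −(1/T)·ln(B₀/D) − r = −(1/7.4164)·ln(171.400317/397.5773) − 0.0734 = 0.04004959
in basis points: 0.04004959 × 10⁴ = 400.4959 bp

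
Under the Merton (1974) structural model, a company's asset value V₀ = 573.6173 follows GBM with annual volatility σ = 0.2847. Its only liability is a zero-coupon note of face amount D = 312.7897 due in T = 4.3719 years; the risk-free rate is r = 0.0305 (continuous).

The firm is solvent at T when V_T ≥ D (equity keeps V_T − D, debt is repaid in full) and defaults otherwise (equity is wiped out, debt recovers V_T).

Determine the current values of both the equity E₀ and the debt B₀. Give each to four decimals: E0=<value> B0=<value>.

d₁ = [ln(V₀/D) + (r + σ²/2)T] / (σ√T)
   = [ln(573.6173/312.7897) + (0.0305 + 0.5·0.2847²)·4.3719] / (0.2847·√4.3719)
   = [0.606431 + 0.310523] / 0.595282 = 1.540371
d₂ = d₁ − σ√T = 1.540371 − 0.595282 = 0.945089
N(d₁) = 0.938265,  N(d₂) = 0.827693,  e^(−rT) = 0.875165
E₀ = V₀·N(d₁) − D·e^(−rT)·N(d₂)
   = 573.6173·0.938265 − 312.7897·0.875165·0.827693 = 311.630151
B₀ = V₀ − E₀ = 573.6173 − 311.630151 = 261.987149

E0=311.6302 B0=261.9871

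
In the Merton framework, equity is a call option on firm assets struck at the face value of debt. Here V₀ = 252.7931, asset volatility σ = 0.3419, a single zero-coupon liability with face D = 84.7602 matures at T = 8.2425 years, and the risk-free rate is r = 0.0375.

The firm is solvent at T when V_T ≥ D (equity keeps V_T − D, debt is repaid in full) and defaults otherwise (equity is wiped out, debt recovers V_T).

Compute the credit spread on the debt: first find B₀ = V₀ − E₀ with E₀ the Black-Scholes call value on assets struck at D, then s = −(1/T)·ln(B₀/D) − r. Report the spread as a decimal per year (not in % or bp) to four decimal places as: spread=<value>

d₁ = [ln(V₀/D) + (r + σ²/2)T] / (σ√T)
   = [ln(252.7931/84.7602) + (0.0375 + 0.5·0.3419²)·8.2425] / (0.3419·√8.2425)
   = [1.092745 + 0.790850] / 0.981587 = 1.918929
d₂ = d₁ − σ√T = 1.918929 − 0.981587 = 0.937343
N(d₁) = 0.972503,  N(d₂) = 0.825709,  e^(−rT) = 0.734112
E₀ = V₀·N(d₁) − D·e^(−rT)·N(d₂)
   = 252.7931·0.972503 − 84.7602·0.734112·0.825709 = 194.463663
B₀ = V₀ − E₀ = 252.7931 − 194.463663 = 58.329437
spread = −(1/T)·ln(B₀/D) − r = −(1/8.2425)·ln(58.329437/84.7602) − 0.0375 = 0.00784052

spread=0.0078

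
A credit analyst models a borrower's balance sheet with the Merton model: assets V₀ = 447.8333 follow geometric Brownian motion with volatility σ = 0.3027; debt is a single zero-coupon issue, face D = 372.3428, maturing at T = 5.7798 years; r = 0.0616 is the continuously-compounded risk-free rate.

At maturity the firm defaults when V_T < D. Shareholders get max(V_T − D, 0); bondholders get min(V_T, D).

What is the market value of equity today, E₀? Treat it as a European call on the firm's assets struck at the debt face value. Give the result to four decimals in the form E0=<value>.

E0=218.8184

d₁ = [ln(V₀/D) + (r + σ²/2)T] / (σ√T)
   = [ln(447.8333/372.3428) + (0.0616 + 0.5·0.3027²)·5.7798] / (0.3027·√5.7798)
   = [0.184606 + 0.620829] / 0.727728 = 1.106782
d₂ = d₁ − σ√T = 1.106782 − 0.727728 = 0.379054
N(d₁) = 0.865806,  N(d₂) = 0.647676,  e^(−rT) = 0.700448
E₀ = V₀·N(d₁) − D·e^(−rT)·N(d₂)
   = 447.8333·0.865806 − 372.3428·0.700448·0.647676 = 218.818447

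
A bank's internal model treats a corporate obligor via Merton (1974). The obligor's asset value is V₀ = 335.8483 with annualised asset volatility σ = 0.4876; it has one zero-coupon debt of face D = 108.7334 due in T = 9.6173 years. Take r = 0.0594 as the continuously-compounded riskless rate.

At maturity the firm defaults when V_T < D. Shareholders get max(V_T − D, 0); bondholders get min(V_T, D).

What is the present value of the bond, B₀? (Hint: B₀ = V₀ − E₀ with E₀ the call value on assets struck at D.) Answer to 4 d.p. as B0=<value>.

B0=49.6141

d₁ = [ln(V₀/D) + (r + σ²/2)T] / (σ√T)
   = [ln(335.8483/108.7334) + (0.0594 + 0.5·0.4876²)·9.6173] / (0.4876·√9.6173)
   = [1.127761 + 1.714542] / 1.512134 = 1.879663
d₂ = d₁ − σ√T = 1.879663 − 1.512134 = 0.367529
N(d₁) = 0.969923,  N(d₂) = 0.643388,  e^(−rT) = 0.564809
E₀ = V₀·N(d₁) − D·e^(−rT)·N(d₂)
   = 335.8483·0.969923 − 108.7334·0.564809·0.643388 = 286.234225
B₀ = V₀ − E₀ = 335.8483 − 286.234225 = 49.614075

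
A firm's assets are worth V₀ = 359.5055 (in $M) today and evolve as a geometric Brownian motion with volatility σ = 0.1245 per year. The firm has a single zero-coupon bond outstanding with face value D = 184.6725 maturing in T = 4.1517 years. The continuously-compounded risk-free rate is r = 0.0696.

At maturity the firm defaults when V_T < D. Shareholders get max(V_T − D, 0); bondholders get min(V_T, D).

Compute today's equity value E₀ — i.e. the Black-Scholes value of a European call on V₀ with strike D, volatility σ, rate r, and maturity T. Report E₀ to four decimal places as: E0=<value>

E0=221.1789

d₁ = [ln(V₀/D) + (r + σ²/2)T] / (σ√T)
   = [ln(359.5055/184.6725) + (0.0696 + 0.5·0.1245²)·4.1517] / (0.1245·√4.1517)
   = [0.666145 + 0.321135] / 0.253678 = 3.891867
d₂ = d₁ − σ√T = 3.891867 − 0.253678 = 3.638189
N(d₁) = 0.999950,  N(d₂) = 0.999863,  e^(−rT) = 0.749043
E₀ = V₀·N(d₁) − D·e^(−rT)·N(d₂)
   = 359.5055·0.999950 − 184.6725·0.749043·0.999863 = 221.178887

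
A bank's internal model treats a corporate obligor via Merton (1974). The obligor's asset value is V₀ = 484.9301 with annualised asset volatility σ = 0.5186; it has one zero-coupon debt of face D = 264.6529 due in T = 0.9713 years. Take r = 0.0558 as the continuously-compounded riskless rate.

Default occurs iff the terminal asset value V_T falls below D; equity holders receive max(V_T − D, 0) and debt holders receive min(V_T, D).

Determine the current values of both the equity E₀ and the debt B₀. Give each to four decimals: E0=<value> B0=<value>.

d₁ = [ln(V₀/D) + (r + σ²/2)T] / (σ√T)
   = [ln(484.9301/264.6529) + (0.0558 + 0.5·0.5186²)·0.9713] / (0.5186·√0.9713)
   = [0.605586 + 0.184812] / 0.511104 = 1.546452
d₂ = d₁ − σ√T = 1.546452 − 0.511104 = 1.035348
N(d₁) = 0.939002,  N(d₂) = 0.849747,  e^(−rT) = 0.947244
E₀ = V₀·N(d₁) − D·e^(−rT)·N(d₂)
   = 484.9301·0.939002 − 264.6529·0.947244·0.849747 = 242.326695
B₀ = V₀ − E₀ = 484.9301 − 242.326695 = 242.603405

E0=242.3267 B0=242.6034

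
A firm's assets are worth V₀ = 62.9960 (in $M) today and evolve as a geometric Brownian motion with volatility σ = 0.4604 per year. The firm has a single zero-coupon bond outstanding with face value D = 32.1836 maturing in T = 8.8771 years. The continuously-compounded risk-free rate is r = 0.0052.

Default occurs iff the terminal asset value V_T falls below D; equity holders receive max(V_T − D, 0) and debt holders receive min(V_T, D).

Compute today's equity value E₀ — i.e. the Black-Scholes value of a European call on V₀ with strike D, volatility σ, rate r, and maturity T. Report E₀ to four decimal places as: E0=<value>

E0=42.4771

d₁ = [ln(V₀/D) + (r + σ²/2)T] / (σ√T)
   = [ln(62.9960/32.1836) + (0.0052 + 0.5·0.4604²)·8.8771] / (0.4604·√8.8771)
   = [0.671614 + 0.986992] / 1.371737 = 1.209129
d₂ = d₁ − σ√T = 1.209129 − 1.371737 = -0.162609
N(d₁) = 0.886693,  N(d₂) = 0.435413,  e^(−rT) = 0.954888
E₀ = V₀·N(d₁) − D·e^(−rT)·N(d₂)
   = 62.9960·0.886693 − 32.1836·0.954888·0.435413 = 42.477118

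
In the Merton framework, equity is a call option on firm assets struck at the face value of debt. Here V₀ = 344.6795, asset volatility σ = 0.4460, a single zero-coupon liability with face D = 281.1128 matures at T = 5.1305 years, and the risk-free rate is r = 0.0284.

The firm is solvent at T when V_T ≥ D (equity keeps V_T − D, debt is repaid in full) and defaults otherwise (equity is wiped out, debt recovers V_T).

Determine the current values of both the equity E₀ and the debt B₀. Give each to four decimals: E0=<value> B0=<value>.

E0=170.5163 B0=174.1632

d₁ = [ln(V₀/D) + (r + σ²/2)T] / (σ√T)
   = [ln(344.6795/281.1128) + (0.0284 + 0.5·0.4460²)·5.1305] / (0.4460·√5.1305)
   = [0.203859 + 0.655975] / 1.010217 = 0.851138
d₂ = d₁ − σ√T = 0.851138 − 1.010217 = -0.159079
N(d₁) = 0.802654,  N(d₂) = 0.436803,  e^(−rT) = 0.864412
E₀ = V₀·N(d₁) − D·e^(−rT)·N(d₂)
   = 344.6795·0.802654 − 281.1128·0.864412·0.436803 = 170.516295
B₀ = V₀ − E₀ = 344.6795 − 170.516295 = 174.163205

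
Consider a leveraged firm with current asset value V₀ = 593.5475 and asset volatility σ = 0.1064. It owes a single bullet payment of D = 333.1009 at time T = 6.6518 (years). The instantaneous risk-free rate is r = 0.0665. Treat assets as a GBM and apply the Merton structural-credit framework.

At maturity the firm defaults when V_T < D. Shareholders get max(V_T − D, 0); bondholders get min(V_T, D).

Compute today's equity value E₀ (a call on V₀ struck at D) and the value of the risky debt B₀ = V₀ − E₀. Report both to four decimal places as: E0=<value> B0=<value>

E0=379.5231 B0=214.0244

d₁ = [ln(V₀/D) + (r + σ²/2)T] / (σ√T)
   = [ln(593.5475/333.1009) + (0.0665 + 0.5·0.1064²)·6.6518] / (0.1064·√6.6518)
   = [0.577672 + 0.479997] / 0.274417 = 3.854238
d₂ = d₁ − σ√T = 3.854238 − 0.274417 = 3.579821
N(d₁) = 0.999942,  N(d₂) = 0.999828,  e^(−rT) = 0.642528
E₀ = V₀·N(d₁) − D·e^(−rT)·N(d₂)
   = 593.5475·0.999942 − 333.1009·0.642528·0.999828 = 379.523147
B₀ = V₀ − E₀ = 593.5475 − 379.523147 = 214.024353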